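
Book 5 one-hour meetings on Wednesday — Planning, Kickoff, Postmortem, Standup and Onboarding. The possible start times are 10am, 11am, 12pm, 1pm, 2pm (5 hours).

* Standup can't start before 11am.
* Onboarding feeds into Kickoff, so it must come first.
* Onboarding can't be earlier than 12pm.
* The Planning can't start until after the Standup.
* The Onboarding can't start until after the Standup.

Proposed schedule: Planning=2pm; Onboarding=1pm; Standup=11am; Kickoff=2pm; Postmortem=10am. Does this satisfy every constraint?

Yes

The Planning can't start until after the Standup — holds.
Onboarding feeds into Kickoff, so it must come first — holds.
The Onboarding can't start until after the Standup — holds.
Onboarding can't be earlier than 12pm — holds.
Standup can't start before 11am — holds.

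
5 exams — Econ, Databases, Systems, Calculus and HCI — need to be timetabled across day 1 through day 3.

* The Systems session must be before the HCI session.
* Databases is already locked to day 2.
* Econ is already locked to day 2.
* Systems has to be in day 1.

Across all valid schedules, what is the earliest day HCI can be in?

Precedence pushes HCI to at least day 2.
HCI at day 2 is achievable: Systems -> day 1, Calculus -> day 1, Databases -> day 2, HCI -> day 2, Econ -> day 2.

day 2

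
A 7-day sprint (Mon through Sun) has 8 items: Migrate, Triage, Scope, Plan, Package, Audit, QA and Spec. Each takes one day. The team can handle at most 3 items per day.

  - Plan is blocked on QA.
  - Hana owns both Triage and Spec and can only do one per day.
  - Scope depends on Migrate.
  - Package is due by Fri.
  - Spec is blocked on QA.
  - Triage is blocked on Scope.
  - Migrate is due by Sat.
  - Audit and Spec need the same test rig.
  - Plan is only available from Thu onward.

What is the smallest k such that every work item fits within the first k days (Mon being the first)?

The precedence chain requires at least 3 distinct days.
With at most 3 per day and 8 work items, at least 3 days are needed.
Plan can't be placed before Thu — that is day 4 counting from Mon — so the schedule must run through at least 4 days.
4 works (last occupied day: Thu): for example Triage=Wed, Scope=Tue, Audit=Wed, Plan=Thu, QA=Mon, Package=Mon, Migrate=Mon, Spec=Tue.

4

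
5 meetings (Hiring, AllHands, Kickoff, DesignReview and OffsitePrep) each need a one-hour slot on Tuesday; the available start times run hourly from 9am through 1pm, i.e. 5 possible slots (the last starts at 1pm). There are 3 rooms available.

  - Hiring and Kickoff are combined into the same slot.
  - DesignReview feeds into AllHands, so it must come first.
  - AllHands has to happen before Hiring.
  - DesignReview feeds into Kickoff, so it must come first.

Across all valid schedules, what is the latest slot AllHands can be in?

Precedence pushes AllHands to at least 10am; downstream work caps AllHands at 12pm.
AllHands at 12pm is achievable: AllHands -> 12pm, OffsitePrep -> 9am, Hiring -> 1pm, Kickoff -> 1pm, DesignReview -> 9am.

12pm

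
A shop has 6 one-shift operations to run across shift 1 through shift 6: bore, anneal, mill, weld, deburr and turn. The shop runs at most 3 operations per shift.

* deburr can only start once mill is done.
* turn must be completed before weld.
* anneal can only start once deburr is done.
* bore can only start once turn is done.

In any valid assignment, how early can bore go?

shift 2

Precedence pushes bore to at least shift 2.
bore at shift 2 is achievable: bore in shift 2, weld in shift 2, turn in shift 1, deburr in shift 2, mill in shift 1, anneal in shift 3.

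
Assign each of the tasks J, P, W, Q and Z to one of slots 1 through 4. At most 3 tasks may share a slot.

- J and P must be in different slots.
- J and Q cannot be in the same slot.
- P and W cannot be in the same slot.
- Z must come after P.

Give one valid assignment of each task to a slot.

J=2, Z=2, P=1, W=2, Q=1

Checking: P(1) before Z(2); J(2) != Q(1); J(2) != P(1); P(1) != W(2); max 3 per slot (cap 3).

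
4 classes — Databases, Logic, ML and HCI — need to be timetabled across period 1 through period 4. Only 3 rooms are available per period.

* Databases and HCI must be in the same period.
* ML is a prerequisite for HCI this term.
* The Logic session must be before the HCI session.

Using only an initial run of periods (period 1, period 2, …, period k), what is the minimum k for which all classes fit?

The precedence chain requires at least 2 distinct periods.
With at most 3 per period and 4 classes, at least 2 periods are needed.
2 works (last occupied period: period 2): for example HCI -> period 2, Databases -> period 2, ML -> period 1, Logic -> period 1.

2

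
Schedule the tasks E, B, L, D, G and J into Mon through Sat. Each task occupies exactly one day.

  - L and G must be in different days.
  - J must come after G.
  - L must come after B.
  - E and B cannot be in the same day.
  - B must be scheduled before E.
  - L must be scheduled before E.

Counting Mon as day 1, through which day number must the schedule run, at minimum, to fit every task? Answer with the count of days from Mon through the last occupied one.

3 days

The precedence chain requires at least 3 distinct days.
3 works (last occupied day: Wed): for example L in Tue; J in Tue; E in Wed; B in Mon; D in Mon; G in Mon.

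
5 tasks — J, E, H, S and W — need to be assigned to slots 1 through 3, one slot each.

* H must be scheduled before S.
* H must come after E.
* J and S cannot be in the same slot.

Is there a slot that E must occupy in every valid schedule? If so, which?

1

Downstream work caps E at 1.
So E is pinned to 1.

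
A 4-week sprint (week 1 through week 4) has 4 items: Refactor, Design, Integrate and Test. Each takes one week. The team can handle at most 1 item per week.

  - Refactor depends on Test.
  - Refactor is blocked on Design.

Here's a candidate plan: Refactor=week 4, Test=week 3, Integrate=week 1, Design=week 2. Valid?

The team can handle at most 1 item per week — holds.
Refactor is blocked on Design — holds.
Refactor depends on Test — holds.

Yes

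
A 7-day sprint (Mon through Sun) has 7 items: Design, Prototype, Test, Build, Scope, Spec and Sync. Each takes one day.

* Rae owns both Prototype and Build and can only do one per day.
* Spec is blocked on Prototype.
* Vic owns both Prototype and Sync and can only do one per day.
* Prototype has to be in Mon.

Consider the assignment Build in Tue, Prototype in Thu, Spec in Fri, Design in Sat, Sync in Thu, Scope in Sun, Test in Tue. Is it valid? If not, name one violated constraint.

Rae owns both Prototype and Build and can only do one per day — holds.
Spec is blocked on Prototype — holds.
Vic owns both Prototype and Sync and can only do one per day — violated.
Prototype has to be in Mon — violated.

No. Prototype has to be in Mon is not satisfied.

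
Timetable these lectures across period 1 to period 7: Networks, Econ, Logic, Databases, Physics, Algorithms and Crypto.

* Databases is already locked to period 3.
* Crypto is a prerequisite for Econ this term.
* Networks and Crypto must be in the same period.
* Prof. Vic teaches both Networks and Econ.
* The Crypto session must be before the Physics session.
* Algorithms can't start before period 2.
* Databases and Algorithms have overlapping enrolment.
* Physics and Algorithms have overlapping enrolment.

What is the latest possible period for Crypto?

period 6

Downstream work caps Crypto at period 6.
Crypto at period 6 is achievable: Crypto -> period 6, Networks -> period 6, Logic -> period 1, Econ -> period 7, Physics -> period 7, Algorithms -> period 2, Databases -> period 3.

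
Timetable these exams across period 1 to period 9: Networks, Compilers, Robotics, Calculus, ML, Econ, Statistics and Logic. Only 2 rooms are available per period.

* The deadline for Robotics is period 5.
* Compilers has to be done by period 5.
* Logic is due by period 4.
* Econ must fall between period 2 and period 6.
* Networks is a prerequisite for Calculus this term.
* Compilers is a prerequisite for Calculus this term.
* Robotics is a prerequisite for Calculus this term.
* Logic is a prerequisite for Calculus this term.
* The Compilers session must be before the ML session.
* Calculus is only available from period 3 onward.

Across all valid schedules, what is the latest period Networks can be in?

period 8

Downstream work caps Networks at period 8.
Networks at period 8 is achievable: Statistics in period 3, ML in period 3, Networks in period 8, Logic in period 1, Calculus in period 9, Robotics in period 2, Econ in period 2, Compilers in period 1.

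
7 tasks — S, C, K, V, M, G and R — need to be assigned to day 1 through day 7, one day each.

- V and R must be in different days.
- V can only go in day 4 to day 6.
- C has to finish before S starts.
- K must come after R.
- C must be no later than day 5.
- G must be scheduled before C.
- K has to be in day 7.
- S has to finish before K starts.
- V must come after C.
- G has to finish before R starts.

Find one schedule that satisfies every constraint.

S=day 3, R=day 2, K=day 7, M=day 1, V=day 4, G=day 1, C=day 2

Checking: G(day 1) before C(day 2); C(day 2) before V(day 4); G(day 1) before R(day 2); S(day 3) before K(day 7); C(day 2) before S(day 3); R(day 2) before K(day 7); V(day 4) != R(day 2); K=day 7 in [day 7,day 7]; V=day 4 in [day 4,day 6]; C=day 2 in [day 1,day 5].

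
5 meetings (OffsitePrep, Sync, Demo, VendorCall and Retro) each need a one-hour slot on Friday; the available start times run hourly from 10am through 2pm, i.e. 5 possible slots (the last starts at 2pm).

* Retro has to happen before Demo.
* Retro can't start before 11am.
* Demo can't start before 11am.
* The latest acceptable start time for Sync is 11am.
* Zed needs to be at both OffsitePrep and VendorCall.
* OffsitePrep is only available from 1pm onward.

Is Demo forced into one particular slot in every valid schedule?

Demo can be 12pm (e.g. Retro=11am, OffsitePrep=1pm, Sync=10am, VendorCall=10am, Demo=12pm) or 1pm (e.g. VendorCall in 10am, Sync in 10am, OffsitePrep in 1pm, Demo in 1pm, Retro in 11am).

No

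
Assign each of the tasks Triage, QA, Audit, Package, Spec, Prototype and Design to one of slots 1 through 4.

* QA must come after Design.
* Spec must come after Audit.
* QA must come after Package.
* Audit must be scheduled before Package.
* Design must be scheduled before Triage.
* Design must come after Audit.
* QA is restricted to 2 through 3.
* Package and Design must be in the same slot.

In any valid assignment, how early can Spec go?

Precedence pushes Spec to at least 2.
Spec at 2 is achievable: Spec=2; Package=2; Design=2; QA=3; Prototype=1; Audit=1; Triage=3.

2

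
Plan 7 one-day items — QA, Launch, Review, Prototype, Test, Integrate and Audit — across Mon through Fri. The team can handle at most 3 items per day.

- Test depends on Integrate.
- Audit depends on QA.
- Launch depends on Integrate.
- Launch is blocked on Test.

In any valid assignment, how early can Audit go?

Tue

Precedence pushes Audit to at least Tue.
Audit at Tue is achievable: Integrate=Mon; Launch=Wed; Test=Tue; Prototype=Tue; Review=Mon; Audit=Tue; QA=Mon.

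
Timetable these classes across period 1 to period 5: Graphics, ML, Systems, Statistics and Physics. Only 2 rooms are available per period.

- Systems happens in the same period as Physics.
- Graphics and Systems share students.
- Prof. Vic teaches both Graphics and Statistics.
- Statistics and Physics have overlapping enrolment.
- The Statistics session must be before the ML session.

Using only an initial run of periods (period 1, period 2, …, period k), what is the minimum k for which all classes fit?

The precedence chain requires at least 2 distinct periods.
With at most 2 per period and 5 classes, at least 3 periods are needed.
3 works (last occupied period: period 3): for example Physics -> period 3, Graphics -> period 2, Systems -> period 3, Statistics -> period 1, ML -> period 2.

3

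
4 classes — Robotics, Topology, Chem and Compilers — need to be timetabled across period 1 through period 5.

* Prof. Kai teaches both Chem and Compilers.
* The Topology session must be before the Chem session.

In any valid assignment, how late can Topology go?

Downstream work caps Topology at period 4.
Topology at period 4 is achievable: Compilers -> period 1; Topology -> period 4; Chem -> period 5; Robotics -> period 1.

period 4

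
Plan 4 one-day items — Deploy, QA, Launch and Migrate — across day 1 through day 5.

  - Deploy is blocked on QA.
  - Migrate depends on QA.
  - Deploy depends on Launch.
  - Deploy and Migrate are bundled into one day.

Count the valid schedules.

Splitting on Deploy: it can be day 2 (1), day 3 (4), day 4 (9), day 5 (16). Listing each branch's schedules as (QA, Launch, Migrate) by day number:
Deploy=day 2: (1,1,2) — 1.
Deploy=day 3: (1,1,3) (1,2,3) (2,1,3) (2,2,3) — 4.
Deploy=day 4: (1,1,4) (1,2,4) (1,3,4) (2,1,4) (2,2,4) (2,3,4) (3,1,4) (3,2,4) (3,3,4) — 9.
Deploy=day 5: (1,1,5) (1,2,5) (1,3,5) (1,4,5) (2,1,5) (2,2,5) (2,3,5) (2,4,5) (3,1,5) (3,2,5) (3,3,5) (3,4,5) (4,1,5) (4,2,5) (4,3,5) (4,4,5) — 16.
Summing: 1 + 4 + 9 + 16 = 30.

30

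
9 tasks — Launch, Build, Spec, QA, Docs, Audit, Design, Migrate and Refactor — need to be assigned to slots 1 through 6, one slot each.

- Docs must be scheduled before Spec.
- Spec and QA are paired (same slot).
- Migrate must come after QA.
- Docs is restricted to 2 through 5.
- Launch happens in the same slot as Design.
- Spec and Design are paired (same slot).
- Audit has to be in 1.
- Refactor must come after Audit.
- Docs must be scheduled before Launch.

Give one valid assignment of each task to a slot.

Build -> 1; Audit -> 1; Migrate -> 4; Refactor -> 2; Design -> 3; Docs -> 2; QA -> 3; Spec -> 3; Launch -> 3

Checking: Docs(2) before Spec(3); Audit(1) before Refactor(2); QA(3) before Migrate(4); Docs(2) before Launch(3); Launch = Design = 3; Spec = Design = 3; Spec = QA = 3; Docs=2 in [2,5]; Audit=1 in [1,1].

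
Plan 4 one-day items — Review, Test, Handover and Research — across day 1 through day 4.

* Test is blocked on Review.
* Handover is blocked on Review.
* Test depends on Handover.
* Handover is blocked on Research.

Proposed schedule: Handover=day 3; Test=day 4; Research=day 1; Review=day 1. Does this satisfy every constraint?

Yes, all constraints hold

Handover is blocked on Review — holds.
Test depends on Handover — holds.
Test is blocked on Review — holds.
Handover is blocked on Research — holds.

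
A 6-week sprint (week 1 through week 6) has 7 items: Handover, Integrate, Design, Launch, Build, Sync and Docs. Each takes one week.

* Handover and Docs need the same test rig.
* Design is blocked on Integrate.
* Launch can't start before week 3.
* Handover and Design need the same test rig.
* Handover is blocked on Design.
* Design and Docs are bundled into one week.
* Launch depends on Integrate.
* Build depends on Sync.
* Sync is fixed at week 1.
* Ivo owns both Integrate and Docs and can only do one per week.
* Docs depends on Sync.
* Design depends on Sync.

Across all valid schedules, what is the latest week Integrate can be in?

week 4

Downstream work caps Integrate at week 4.
Integrate at week 4 is achievable: Launch in week 5, Design in week 5, Handover in week 6, Docs in week 5, Integrate in week 4, Build in week 2, Sync in week 1.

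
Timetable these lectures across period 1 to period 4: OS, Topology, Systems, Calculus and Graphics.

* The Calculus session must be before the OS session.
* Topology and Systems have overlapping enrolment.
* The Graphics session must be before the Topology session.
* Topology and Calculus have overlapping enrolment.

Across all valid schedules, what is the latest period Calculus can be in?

Downstream work caps Calculus at period 3.
Calculus at period 3 is achievable: Systems in period 1; OS in period 4; Topology in period 2; Graphics in period 1; Calculus in period 3.

period 3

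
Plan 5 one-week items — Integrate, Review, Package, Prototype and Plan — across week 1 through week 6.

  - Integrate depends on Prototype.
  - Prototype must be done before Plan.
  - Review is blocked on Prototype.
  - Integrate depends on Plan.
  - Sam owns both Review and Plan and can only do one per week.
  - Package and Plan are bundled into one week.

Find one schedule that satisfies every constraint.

Plan=week 2, Integrate=week 3, Package=week 2, Review=week 3, Prototype=week 1

Checking: Plan(week 2) before Integrate(week 3); Prototype(week 1) before Review(week 3); Prototype(week 1) before Plan(week 2); Prototype(week 1) before Integrate(week 3); Review(week 3) != Plan(week 2); Package = Plan = week 2.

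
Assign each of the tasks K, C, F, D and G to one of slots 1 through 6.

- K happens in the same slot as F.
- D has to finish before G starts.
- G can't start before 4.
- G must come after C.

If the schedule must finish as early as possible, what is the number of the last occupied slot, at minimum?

slot 4

The precedence chain requires at least 2 distinct slots.
G can't be placed before 4, so the schedule must run through at least slot 4.
4 works (last occupied slot: 4): for example K in 1, D in 1, F in 1, G in 4, C in 1.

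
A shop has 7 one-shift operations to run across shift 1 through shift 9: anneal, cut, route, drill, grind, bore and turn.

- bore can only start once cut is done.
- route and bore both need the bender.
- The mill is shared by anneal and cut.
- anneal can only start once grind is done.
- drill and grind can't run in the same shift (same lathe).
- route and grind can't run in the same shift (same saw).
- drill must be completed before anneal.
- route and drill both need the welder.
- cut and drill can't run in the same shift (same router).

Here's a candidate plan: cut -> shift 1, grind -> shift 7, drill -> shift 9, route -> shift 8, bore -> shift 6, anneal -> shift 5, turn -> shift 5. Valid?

The mill is shared by anneal and cut — holds.
drill must be completed before anneal — violated.
route and drill both need the welder — holds.
route and bore both need the bender — holds.
drill and grind can't run in the same shift (same lathe) — holds.
bore can only start once cut is done — holds.
route and grind can't run in the same shift (same saw) — holds.
cut and drill can't run in the same shift (same router) — holds.
anneal can only start once grind is done — violated.

No — it violates: drill must be completed before anneal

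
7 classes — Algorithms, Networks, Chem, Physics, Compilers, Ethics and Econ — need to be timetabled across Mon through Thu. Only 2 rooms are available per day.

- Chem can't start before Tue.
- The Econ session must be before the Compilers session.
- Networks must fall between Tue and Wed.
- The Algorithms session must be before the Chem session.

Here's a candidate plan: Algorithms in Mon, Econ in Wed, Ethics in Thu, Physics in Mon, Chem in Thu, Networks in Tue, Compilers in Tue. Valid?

The Algorithms session must be before the Chem session — holds.
Networks must fall between Tue and Wed — holds.
Chem can't start before Tue — holds.
Only 2 rooms are available per day — holds.
The Econ session must be before the Compilers session — violated.

No — it violates: The Econ session must be before the Compilers session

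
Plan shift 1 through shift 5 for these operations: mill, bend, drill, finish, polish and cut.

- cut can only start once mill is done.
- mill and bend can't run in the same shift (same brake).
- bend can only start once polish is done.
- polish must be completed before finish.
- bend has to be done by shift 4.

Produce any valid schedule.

finish=shift 2, cut=shift 2, bend=shift 2, mill=shift 1, polish=shift 1, drill=shift 1

Checking: polish(shift 1) before bend(shift 2); mill(shift 1) before cut(shift 2); polish(shift 1) before finish(shift 2); mill(shift 1) != bend(shift 2); bend=shift 2 in [shift 1,shift 4].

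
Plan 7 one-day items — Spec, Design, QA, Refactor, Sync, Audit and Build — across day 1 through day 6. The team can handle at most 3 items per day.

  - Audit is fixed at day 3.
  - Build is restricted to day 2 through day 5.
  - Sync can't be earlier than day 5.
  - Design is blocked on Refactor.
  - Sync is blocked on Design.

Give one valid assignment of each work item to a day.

Build in day 2; Sync in day 5; Design in day 2; Spec in day 1; QA in day 1; Refactor in day 1; Audit in day 3

Checking: Refactor(day 1) before Design(day 2); Design(day 2) before Sync(day 5); Build=day 2 in [day 2,day 5]; Sync=day 5 in [day 5,day 6]; Audit=day 3 in [day 3,day 3]; max 3 per day (cap 3).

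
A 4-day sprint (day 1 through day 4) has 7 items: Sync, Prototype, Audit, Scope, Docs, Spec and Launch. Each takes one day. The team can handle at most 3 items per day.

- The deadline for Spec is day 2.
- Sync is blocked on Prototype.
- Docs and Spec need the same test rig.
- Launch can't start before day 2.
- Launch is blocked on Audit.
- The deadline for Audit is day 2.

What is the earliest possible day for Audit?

Audit's own window allows nothing later than day 2.
Audit at day 1 is achievable: Docs in day 3, Launch in day 2, Spec in day 1, Audit in day 1, Prototype in day 1, Scope in day 2, Sync in day 2.

day 1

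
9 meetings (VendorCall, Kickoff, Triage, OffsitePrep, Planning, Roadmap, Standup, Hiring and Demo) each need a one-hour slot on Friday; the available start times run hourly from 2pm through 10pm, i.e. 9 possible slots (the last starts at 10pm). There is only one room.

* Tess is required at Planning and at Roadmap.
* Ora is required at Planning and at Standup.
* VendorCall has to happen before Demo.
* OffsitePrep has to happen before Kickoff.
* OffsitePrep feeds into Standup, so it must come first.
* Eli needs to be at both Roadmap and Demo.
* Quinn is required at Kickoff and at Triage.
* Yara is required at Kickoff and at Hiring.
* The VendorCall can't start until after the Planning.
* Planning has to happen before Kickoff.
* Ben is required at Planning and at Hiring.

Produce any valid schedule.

Kickoff in 5pm, Standup in 6pm, Triage in 8pm, Demo in 7pm, VendorCall in 3pm, Roadmap in 9pm, OffsitePrep in 4pm, Planning in 2pm, Hiring in 10pm

Checking: Planning(2pm) before VendorCall(3pm); OffsitePrep(4pm) before Kickoff(5pm); OffsitePrep(4pm) before Standup(6pm); Planning(2pm) before Kickoff(5pm); VendorCall(3pm) before Demo(7pm); Planning(2pm) != Standup(6pm); Kickoff(5pm) != Triage(8pm); Planning(2pm) != Roadmap(9pm); Planning(2pm) != Hiring(10pm); Roadmap(9pm) != Demo(7pm); Kickoff(5pm) != Hiring(10pm); max 1 per slot (cap 1).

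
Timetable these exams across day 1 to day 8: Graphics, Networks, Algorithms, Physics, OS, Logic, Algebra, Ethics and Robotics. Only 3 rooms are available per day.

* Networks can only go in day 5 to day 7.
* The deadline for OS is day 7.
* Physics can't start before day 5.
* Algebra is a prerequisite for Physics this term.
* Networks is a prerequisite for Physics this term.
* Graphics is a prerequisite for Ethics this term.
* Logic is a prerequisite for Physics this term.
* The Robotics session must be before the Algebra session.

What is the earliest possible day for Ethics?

Precedence pushes Ethics to at least day 2.
Ethics at day 2 is achievable: Graphics in day 1; Ethics in day 2; Algorithms in day 3; Physics in day 6; Networks in day 5; Robotics in day 1; Algebra in day 2; Logic in day 2; OS in day 1.

day 2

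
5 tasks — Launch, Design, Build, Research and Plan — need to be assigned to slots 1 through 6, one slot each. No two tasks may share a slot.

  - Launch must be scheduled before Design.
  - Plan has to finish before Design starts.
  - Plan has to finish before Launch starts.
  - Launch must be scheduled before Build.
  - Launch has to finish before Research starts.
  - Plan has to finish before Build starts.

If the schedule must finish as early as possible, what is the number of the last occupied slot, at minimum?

5

The precedence chain requires at least 3 distinct slots.
With at most 1 per slot and 5 tasks, at least 5 slots are needed.
5 works (last occupied slot: 5): for example Build -> 4, Plan -> 1, Launch -> 2, Research -> 5, Design -> 3.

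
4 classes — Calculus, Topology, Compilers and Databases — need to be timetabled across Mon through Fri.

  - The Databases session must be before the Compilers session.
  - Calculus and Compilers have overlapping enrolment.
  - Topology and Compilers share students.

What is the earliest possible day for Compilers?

Tue

Precedence pushes Compilers to at least Tue.
Compilers at Tue is achievable: Calculus -> Mon, Compilers -> Tue, Topology -> Mon, Databases -> Mon.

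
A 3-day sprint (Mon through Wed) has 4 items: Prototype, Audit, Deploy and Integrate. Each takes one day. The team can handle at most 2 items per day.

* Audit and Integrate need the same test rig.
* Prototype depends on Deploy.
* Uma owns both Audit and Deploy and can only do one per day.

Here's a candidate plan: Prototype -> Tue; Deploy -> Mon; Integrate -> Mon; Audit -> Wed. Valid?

Prototype depends on Deploy — holds.
Audit and Integrate need the same test rig — holds.
The team can handle at most 2 items per day — holds.
Uma owns both Audit and Deploy and can only do one per day — holds.

Yes, all constraints hold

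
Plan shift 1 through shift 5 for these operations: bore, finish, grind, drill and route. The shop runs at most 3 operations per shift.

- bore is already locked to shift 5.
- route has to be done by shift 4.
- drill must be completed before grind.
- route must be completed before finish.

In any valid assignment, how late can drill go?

Downstream work caps drill at shift 4.
drill at shift 4 is achievable: drill -> shift 4; route -> shift 1; bore -> shift 5; grind -> shift 5; finish -> shift 2.

shift 4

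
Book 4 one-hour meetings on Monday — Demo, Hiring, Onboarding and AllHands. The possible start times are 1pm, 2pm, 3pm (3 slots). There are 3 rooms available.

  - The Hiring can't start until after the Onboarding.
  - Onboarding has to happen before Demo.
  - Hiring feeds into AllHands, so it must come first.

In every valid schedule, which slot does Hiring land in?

2pm

Precedence pushes Hiring to at least 2pm; downstream work caps Hiring at 2pm.
So Hiring is pinned to 2pm.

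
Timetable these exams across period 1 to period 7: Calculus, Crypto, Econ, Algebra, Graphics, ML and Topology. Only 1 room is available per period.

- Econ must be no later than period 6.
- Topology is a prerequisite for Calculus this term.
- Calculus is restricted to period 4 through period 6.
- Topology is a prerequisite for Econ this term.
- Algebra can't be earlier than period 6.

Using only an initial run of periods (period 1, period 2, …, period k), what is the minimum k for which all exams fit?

7 periods

The precedence chain requires at least 2 distinct periods.
With at most 1 per period and 7 exams, at least 7 periods are needed.
Algebra can't be placed before period 6, so the schedule must run through at least period 6.
7 works (last occupied period: period 7): for example ML -> period 7, Crypto -> period 3, Algebra -> period 6, Graphics -> period 5, Calculus -> period 4, Econ -> period 2, Topology -> period 1.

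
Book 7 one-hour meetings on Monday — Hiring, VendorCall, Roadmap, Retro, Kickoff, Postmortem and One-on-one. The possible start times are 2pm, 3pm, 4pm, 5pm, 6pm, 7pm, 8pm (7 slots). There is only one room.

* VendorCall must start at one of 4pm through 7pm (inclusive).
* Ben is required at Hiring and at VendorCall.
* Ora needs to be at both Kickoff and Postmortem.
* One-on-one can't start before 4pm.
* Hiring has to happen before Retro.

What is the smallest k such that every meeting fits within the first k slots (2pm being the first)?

7

The precedence chain requires at least 2 distinct slots.
With at most 1 per slot and 7 meetings, at least 7 slots are needed.
VendorCall can't be placed before 4pm — that is slot 3 counting from 2pm — so the schedule must run through at least 3 slots.
7 works (last occupied slot: 8pm): for example One-on-one in 5pm, Kickoff in 7pm, Retro in 3pm, Roadmap in 6pm, VendorCall in 4pm, Postmortem in 8pm, Hiring in 2pm.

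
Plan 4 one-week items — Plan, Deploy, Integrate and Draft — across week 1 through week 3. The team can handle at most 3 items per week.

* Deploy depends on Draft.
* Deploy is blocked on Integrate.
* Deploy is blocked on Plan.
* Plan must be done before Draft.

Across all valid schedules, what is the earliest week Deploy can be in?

week 3

Precedence pushes Deploy to at least week 3.
Deploy at week 3 is achievable: Deploy -> week 3, Plan -> week 1, Integrate -> week 1, Draft -> week 2.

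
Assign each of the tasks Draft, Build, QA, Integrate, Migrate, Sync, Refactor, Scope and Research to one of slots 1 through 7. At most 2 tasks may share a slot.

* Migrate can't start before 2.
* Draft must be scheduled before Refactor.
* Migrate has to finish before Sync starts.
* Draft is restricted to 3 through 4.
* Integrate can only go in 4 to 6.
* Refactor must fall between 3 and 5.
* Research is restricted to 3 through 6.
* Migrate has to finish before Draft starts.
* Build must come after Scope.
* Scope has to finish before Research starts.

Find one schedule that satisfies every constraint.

Scope -> 1, QA -> 1, Refactor -> 4, Build -> 2, Sync -> 5, Integrate -> 4, Migrate -> 2, Draft -> 3, Research -> 3

Checking: Migrate(2) before Draft(3); Scope(1) before Research(3); Scope(1) before Build(2); Migrate(2) before Sync(5); Draft(3) before Refactor(4); Migrate=2 in [2,7]; Integrate=4 in [4,6]; Draft=3 in [3,4]; Refactor=4 in [3,5]; Research=3 in [3,6]; max 2 per slot (cap 2).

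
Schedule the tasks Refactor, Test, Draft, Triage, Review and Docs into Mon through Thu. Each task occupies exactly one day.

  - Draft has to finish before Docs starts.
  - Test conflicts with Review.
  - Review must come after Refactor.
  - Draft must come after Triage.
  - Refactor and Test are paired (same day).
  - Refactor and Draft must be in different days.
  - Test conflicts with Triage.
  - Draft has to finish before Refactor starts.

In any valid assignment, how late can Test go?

Test must be in the same day as Refactor, which can't be before Wed, so Test is at least Wed; Test must be in the same day as Refactor, which can't be after Wed, so Test is at most Wed.
Test at Wed is achievable: Review in Thu, Refactor in Wed, Docs in Wed, Triage in Mon, Test in Wed, Draft in Tue.

Wed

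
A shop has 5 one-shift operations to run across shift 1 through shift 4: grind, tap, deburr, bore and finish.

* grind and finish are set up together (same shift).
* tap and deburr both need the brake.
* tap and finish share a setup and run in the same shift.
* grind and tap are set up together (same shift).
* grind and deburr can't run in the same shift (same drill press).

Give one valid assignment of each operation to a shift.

bore in shift 1; tap in shift 1; deburr in shift 2; finish in shift 1; grind in shift 1

Checking: tap(shift 1) != deburr(shift 2); grind(shift 1) != deburr(shift 2); tap = finish = shift 1; grind = finish = shift 1; grind = tap = shift 1.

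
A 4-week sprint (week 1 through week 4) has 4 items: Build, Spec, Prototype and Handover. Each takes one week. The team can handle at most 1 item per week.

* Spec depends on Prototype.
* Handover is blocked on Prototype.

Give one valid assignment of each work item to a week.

Handover=week 3; Prototype=week 1; Build=week 4; Spec=week 2

Checking: Prototype(week 1) before Spec(week 2); Prototype(week 1) before Handover(week 3); max 1 per week (cap 1).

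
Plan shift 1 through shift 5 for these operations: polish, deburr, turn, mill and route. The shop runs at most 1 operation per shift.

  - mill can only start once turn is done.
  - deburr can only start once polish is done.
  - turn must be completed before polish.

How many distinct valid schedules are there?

Splitting on polish: it can be shift 2 (6), shift 3 (6), shift 4 (3). Listing each branch's schedules as (deburr, turn, mill, route) by shift number:
polish=shift 2: (3,1,4,5) (3,1,5,4) (4,1,3,5) (4,1,5,3) (5,1,3,4) (5,1,4,3) — 6.
polish=shift 3: (4,1,2,5) (4,1,5,2) (4,2,5,1) (5,1,2,4) (5,1,4,2) (5,2,4,1) — 6.
polish=shift 4: (5,1,2,3) (5,1,3,2) (5,2,3,1) — 3.
Summing: 6 + 6 + 3 = 15.

15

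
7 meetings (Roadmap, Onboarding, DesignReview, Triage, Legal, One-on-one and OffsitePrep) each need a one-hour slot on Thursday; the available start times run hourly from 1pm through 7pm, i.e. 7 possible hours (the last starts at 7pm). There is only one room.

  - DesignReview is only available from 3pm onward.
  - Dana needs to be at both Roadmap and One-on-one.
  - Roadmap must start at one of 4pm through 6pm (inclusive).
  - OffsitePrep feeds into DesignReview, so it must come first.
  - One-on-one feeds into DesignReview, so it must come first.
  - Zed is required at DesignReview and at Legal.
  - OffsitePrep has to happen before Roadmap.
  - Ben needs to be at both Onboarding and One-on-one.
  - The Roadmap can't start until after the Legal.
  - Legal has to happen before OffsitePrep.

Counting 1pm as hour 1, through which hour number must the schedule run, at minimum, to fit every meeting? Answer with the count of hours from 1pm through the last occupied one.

The precedence chain requires at least 3 distinct hours.
With at most 1 per hour and 7 meetings, at least 7 hours are needed.
Roadmap can't be placed before 4pm — that is hour 4 counting from 1pm — so the schedule must run through at least 4 hours.
7 works (last occupied hour: 7pm): for example Triage in 7pm, OffsitePrep in 2pm, DesignReview in 5pm, Roadmap in 4pm, Legal in 1pm, One-on-one in 3pm, Onboarding in 6pm.

7 hours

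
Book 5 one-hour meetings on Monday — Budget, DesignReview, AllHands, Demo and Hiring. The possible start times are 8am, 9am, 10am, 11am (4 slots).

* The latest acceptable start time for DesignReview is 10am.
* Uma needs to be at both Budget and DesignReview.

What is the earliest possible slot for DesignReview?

8am

DesignReview's own window allows nothing later than 10am.
DesignReview at 8am is achievable: AllHands in 8am, Demo in 8am, Budget in 9am, Hiring in 8am, DesignReview in 8am.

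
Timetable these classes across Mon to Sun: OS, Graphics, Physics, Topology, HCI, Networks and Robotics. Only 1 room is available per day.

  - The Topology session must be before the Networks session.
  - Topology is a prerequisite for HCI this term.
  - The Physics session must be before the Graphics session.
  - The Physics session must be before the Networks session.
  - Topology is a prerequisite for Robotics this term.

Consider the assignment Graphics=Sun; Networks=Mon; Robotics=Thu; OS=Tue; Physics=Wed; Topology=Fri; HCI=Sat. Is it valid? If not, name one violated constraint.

The Physics session must be before the Networks session — violated.
Topology is a prerequisite for HCI this term — holds.
The Physics session must be before the Graphics session — holds.
Topology is a prerequisite for Robotics this term — violated.
The Topology session must be before the Networks session — violated.
Only 1 room is available per day — holds.

No — it violates: The Topology session must be before the Networks session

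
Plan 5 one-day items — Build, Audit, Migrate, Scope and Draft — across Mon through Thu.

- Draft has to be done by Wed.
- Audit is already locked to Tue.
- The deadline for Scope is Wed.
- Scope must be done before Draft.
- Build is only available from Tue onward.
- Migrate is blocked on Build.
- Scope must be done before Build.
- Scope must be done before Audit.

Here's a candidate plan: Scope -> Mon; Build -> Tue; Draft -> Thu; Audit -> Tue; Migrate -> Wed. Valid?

Scope must be done before Draft — holds.
Build is only available from Tue onward — holds.
Scope must be done before Build — holds.
Migrate is blocked on Build — holds.
The deadline for Scope is Wed — holds.
Draft has to be done by Wed — violated.
Scope must be done before Audit — holds.
Audit is already locked to Tue — holds.

No — it violates: Draft has to be done by Wed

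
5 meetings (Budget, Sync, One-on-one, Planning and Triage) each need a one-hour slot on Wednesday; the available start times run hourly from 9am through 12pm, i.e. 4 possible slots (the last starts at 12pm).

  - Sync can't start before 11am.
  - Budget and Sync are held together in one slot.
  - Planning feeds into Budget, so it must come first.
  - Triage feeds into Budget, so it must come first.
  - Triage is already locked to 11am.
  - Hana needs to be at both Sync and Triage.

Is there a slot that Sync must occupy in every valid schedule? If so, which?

12pm

Sync's window is 11am–12pm.
Triage is fixed at 11am, and Sync can't share a slot with Triage.
So Sync must be 12pm.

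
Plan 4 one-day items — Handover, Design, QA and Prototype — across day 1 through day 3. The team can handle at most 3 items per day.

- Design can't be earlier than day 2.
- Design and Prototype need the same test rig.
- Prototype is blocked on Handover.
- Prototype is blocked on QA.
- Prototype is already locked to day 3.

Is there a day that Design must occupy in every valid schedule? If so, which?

day 2

Design's window is day 2–day 3.
Prototype is fixed at day 3, and Design can't share a day with Prototype.
So Design must be day 2.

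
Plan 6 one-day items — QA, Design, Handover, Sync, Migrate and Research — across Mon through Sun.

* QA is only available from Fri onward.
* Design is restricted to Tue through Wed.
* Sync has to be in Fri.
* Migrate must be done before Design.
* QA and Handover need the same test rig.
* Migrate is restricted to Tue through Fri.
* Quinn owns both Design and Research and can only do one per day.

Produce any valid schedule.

Design=Wed, Migrate=Tue, Handover=Mon, Research=Mon, Sync=Fri, QA=Fri

Checking: Migrate(Tue) before Design(Wed); QA(Fri) != Handover(Mon); Design(Wed) != Research(Mon); Sync=Fri in [Fri,Fri]; Design=Wed in [Tue,Wed]; QA=Fri in [Fri,Sun]; Migrate=Tue in [Tue,Fri].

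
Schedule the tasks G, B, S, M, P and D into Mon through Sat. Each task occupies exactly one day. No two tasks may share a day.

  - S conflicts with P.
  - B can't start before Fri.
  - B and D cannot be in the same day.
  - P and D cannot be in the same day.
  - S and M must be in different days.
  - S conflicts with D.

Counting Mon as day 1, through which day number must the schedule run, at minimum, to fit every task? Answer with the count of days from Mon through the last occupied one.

6

With at most 1 per day and 6 tasks, at least 6 days are needed.
B can't be placed before Fri — that is day 5 counting from Mon — so the schedule must run through at least 5 days.
6 works (last occupied day: Sat): for example G -> Mon, M -> Wed, P -> Thu, D -> Sat, S -> Tue, B -> Fri.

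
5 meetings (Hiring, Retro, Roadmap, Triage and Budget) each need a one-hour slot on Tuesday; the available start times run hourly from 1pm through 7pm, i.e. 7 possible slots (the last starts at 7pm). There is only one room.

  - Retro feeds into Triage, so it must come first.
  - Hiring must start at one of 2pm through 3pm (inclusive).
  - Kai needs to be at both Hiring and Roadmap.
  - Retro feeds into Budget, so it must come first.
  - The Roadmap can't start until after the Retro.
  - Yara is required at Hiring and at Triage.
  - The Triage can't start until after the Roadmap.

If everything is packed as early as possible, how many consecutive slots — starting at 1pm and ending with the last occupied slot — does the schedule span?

5

The precedence chain requires at least 3 distinct slots.
With at most 1 per slot and 5 meetings, at least 5 slots are needed.
5 works (last occupied slot: 5pm): for example Retro=1pm, Triage=4pm, Budget=5pm, Roadmap=3pm, Hiring=2pm.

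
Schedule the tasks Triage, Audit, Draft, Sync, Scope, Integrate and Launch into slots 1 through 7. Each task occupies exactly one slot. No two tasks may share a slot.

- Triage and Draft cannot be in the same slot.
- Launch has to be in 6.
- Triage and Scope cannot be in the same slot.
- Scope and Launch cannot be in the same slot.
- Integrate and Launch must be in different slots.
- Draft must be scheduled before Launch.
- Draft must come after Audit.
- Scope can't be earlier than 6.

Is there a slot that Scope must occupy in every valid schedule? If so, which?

7

Scope's window is 6–7.
Launch is fixed at 6, and Scope can't share a slot with Launch.
So Scope must be 7.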